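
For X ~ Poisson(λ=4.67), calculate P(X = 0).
0.009372

We have X ~ Poisson(λ=4.67).

For a Poisson distribution, the PMF gives us the probability of each outcome.

Using the PMF formula:
P(X = 0) = 0.009372

Rounded to 4 decimal places: 0.0094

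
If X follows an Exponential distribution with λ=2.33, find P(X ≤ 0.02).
0.045531

We have X ~ Exponential(λ=2.33).

The CDF gives us P(X ≤ k).

Using the CDF:
P(X ≤ 0.02) = 0.045531

This means there's approximately a 4.6% chance that X is at most 0.02.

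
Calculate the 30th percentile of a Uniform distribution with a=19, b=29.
22.0000

We have X ~ Uniform(a=19, b=29).

We want to find x such that P(X ≤ x) = 0.3.

This is the 30th percentile, which means 30% of values fall below this point.

Using the inverse CDF (quantile function):
x = F⁻¹(0.3) = 22.0000

Verification: P(X ≤ 22.0000) = 0.3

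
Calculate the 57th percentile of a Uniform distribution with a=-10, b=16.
4.8200

We have X ~ Uniform(a=-10, b=16).

We want to find x such that P(X ≤ x) = 0.57.

This is the 57th percentile, which means 57% of values fall below this point.

Using the inverse CDF (quantile function):
x = F⁻¹(0.57) = 4.8200

Verification: P(X ≤ 4.8200) = 0.57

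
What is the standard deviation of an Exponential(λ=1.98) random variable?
0.5051

We have X ~ Exponential(λ=1.98).

For an Exponential distribution with λ=1.98:
σ = √Var(X) = 0.5051

The standard deviation is the square root of the variance.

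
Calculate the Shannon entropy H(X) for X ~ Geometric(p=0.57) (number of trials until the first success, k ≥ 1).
1.1988 nats

We have X ~ Geometric(p=0.57) (number of trials until the first success, k ≥ 1).

The Shannon entropy measures the uncertainty or information content of the distribution.

For a Geometric distribution with p=0.57 (number of trials until the first success, k ≥ 1):
H(X) = 1.1988 nats

(In bits, this would be 1.7295 bits.)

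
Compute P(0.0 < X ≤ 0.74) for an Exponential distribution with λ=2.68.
0.862372

We have X ~ Exponential(λ=2.68).

To find P(0.0 < X ≤ 0.74), we use:
P(0.0 < X ≤ 0.74) = P(X ≤ 0.74) - P(X ≤ 0.0)
                 = F(0.74) - F(0.0)
                 = 0.862372 - 0.000000
                 = 0.862372

So there's approximately a 86.2% chance that X falls in this range.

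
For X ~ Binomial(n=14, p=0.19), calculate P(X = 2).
0.262041

We have X ~ Binomial(n=14, p=0.19).

For a Binomial distribution, the PMF gives us the probability of each outcome.

Using the PMF formula:
P(X = 2) = 0.262041

Rounded to 4 decimal places: 0.2620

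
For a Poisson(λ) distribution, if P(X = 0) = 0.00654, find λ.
λ = 5.0298

For a Poisson(λ) distribution, the PMF at 0 is:
P(X = 0) = λ^0 e^(-λ) / 0! = e^(-λ)

Given P(X = 0) = 0.00654:
e^(-λ) = 0.00654
-λ = ln(0.00654)
λ = -ln(0.00654) = 5.0298

Verification: e^(-5.0298) = 0.00654 ✓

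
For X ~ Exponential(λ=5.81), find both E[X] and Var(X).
E[X] = 0.1721, Var(X) = 0.0296

We have X ~ Exponential(λ=5.81).

For an Exponential distribution with λ=5.81:

Expected value:
E[X] = 0.1721

Variance:
Var(X) = 0.0296

Standard deviation:
σ = √Var(X) = 0.1721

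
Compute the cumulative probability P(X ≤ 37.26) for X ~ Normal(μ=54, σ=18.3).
0.180160

We have X ~ Normal(μ=54, σ=18.3).

The CDF gives us P(X ≤ k).

Using the CDF:
P(X ≤ 37.26) = 0.180160

This means there's approximately a 18.0% chance that X is at most 37.26.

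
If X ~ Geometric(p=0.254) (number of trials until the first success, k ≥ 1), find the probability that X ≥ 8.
0.128580

We have X ~ Geometric(p=0.254) (number of trials until the first success, k ≥ 1).

For discrete distributions, P(X ≥ 8) = 1 - P(X ≤ 7).

P(X ≤ 7) = 0.871420
P(X ≥ 8) = 1 - 0.871420 = 0.128580

So there's approximately a 12.9% chance that X is at least 8.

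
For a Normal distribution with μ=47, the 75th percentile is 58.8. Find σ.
σ = 17.4947

For X ~ Normal(μ, σ), the p-th percentile satisfies x = μ + z_p × σ,
where z_p = Φ⁻¹(p) is the standard normal quantile.

Step 1: z_{0.75} = Φ⁻¹(0.75) = 0.6745

Step 2: Solve for σ:
58.8 = 47 + 0.6745 × σ
σ = (58.8 - 47) / 0.6745
σ = 11.80 / 0.6745
σ = 17.4947

Verification: μ + z × σ = 47 + 0.6745 × 17.4947 = 58.80 ✓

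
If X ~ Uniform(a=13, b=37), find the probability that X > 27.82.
0.382500

We have X ~ Uniform(a=13, b=37).

P(X > 27.82) = 1 - P(X ≤ 27.82)
                = 1 - F(27.82)
                = 1 - 0.617500
                = 0.382500

So there's approximately a 38.2% chance that X exceeds 27.82.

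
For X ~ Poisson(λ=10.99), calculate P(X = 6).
0.041282

We have X ~ Poisson(λ=10.99).

For a Poisson distribution, the PMF gives us the probability of each outcome.

Using the PMF formula:
P(X = 6) = 0.041282

Rounded to 4 decimal places: 0.0413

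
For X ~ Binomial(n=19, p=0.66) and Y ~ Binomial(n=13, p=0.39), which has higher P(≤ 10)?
Y has higher probability (P(Y ≤ 10) = 0.9990 > P(X ≤ 10) = 0.1612)

Compute P(≤ 10) for each distribution:

X ~ Binomial(n=19, p=0.66):
P(X ≤ 10) = 0.1612

Y ~ Binomial(n=13, p=0.39):
P(Y ≤ 10) = 0.9990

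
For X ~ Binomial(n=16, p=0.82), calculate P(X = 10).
0.037437

We have X ~ Binomial(n=16, p=0.82).

For a Binomial distribution, the PMF gives us the probability of each outcome.

Using the PMF formula:
P(X = 10) = 0.037437

Rounded to 4 decimal places: 0.0374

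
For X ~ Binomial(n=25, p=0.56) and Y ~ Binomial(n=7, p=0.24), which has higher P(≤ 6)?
Y has higher probability (P(Y ≤ 6) = 1.0000 > P(X ≤ 6) = 0.0012)

Compute P(≤ 6) for each distribution:

X ~ Binomial(n=25, p=0.56):
P(X ≤ 6) = 0.0012

Y ~ Binomial(n=7, p=0.24):
P(Y ≤ 6) = 1.0000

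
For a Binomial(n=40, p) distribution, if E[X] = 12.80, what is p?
p = 0.32

For a Binomial(n, p) distribution:
E[X] = n × p

Given n = 40 and E[X] = 12.80:
12.80 = 40 × p
p = 12.80 / 40 = 0.32

Verification: Binomial(40, 0.32) has E[X] = 12.80 ✓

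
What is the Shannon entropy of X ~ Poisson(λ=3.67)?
2.0407 nats

We have X ~ Poisson(λ=3.67).

The Shannon entropy measures the uncertainty or information content of the distribution.

For a Poisson distribution with λ=3.67:
H(X) = 2.0407 nats

(In bits, this would be 2.9441 bits.)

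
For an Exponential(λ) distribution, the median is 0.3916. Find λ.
λ = 1.7700

For X ~ Exponential(λ), the CDF is F(x) = 1 - e^(-λx).
The median m satisfies F(m) = 0.5:
1 - e^(-λm) = 0.5
e^(-λm) = 0.5
λm = ln(2)
m = ln(2) / λ

Given m = 0.3916:
λ = ln(2) / 0.3916 = 0.693147 / 0.3916 = 1.7700

Verification: ln(2) / 1.7700 = 0.3916 ✓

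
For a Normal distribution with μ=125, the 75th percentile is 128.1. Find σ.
σ = 4.5961

For X ~ Normal(μ, σ), the p-th percentile satisfies x = μ + z_p × σ,
where z_p = Φ⁻¹(p) is the standard normal quantile.

Step 1: z_{0.75} = Φ⁻¹(0.75) = 0.6745

Step 2: Solve for σ:
128.1 = 125 + 0.6745 × σ
σ = (128.1 - 125) / 0.6745
σ = 3.10 / 0.6745
σ = 4.5961

Verification: μ + z × σ = 125 + 0.6745 × 4.5961 = 128.10 ✓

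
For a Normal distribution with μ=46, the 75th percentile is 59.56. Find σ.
σ = 20.1041

For X ~ Normal(μ, σ), the p-th percentile satisfies x = μ + z_p × σ,
where z_p = Φ⁻¹(p) is the standard normal quantile.

Step 1: z_{0.75} = Φ⁻¹(0.75) = 0.6745

Step 2: Solve for σ:
59.56 = 46 + 0.6745 × σ
σ = (59.56 - 46) / 0.6745
σ = 13.56 / 0.6745
σ = 20.1041

Verification: μ + z × σ = 46 + 0.6745 × 20.1041 = 59.56 ✓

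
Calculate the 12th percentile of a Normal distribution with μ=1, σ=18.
-20.1498

We have X ~ Normal(μ=1, σ=18).

We want to find x such that P(X ≤ x) = 0.12.

This is the 12th percentile, which means 12% of values fall below this point.

Using the inverse CDF (quantile function):
x = F⁻¹(0.12) = -20.1498

Verification: P(X ≤ -20.1498) = 0.12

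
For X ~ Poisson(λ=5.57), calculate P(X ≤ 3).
0.193892

We have X ~ Poisson(λ=5.57).

The CDF gives us P(X ≤ k).

Using the CDF:
P(X ≤ 3) = 0.193892

This means there's approximately a 19.4% chance that X is at most 3.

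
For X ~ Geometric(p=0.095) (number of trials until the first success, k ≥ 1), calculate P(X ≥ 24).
0.100674

We have X ~ Geometric(p=0.095) (number of trials until the first success, k ≥ 1).

For discrete distributions, P(X ≥ 24) = 1 - P(X ≤ 23).

P(X ≤ 23) = 0.899326
P(X ≥ 24) = 1 - 0.899326 = 0.100674

So there's approximately a 10.1% chance that X is at least 24.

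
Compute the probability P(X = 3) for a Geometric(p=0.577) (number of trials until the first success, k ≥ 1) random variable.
0.103242

We have X ~ Geometric(p=0.577) (number of trials until the first success, k ≥ 1).

For a Geometric distribution, the PMF gives us the probability of each outcome.

Using the PMF formula:
P(X = 3) = 0.103242

Rounded to 4 decimal places: 0.1032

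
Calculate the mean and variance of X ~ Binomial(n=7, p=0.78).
E[X] = 5.4600, Var(X) = 1.2012

We have X ~ Binomial(n=7, p=0.78).

For a Binomial distribution with n=7, p=0.78:

Expected value:
E[X] = 5.4600

Variance:
Var(X) = 1.2012

Standard deviation:
σ = √Var(X) = 1.0960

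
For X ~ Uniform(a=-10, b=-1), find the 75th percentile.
-3.2500

We have X ~ Uniform(a=-10, b=-1).

We want to find x such that P(X ≤ x) = 0.75.

This is the 75th percentile, which means 75% of values fall below this point.

Using the inverse CDF (quantile function):
x = F⁻¹(0.75) = -3.2500

Verification: P(X ≤ -3.2500) = 0.75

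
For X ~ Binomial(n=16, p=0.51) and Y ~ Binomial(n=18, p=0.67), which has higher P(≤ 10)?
X has higher probability (P(X ≤ 10) = 0.8795 > P(Y ≤ 10) = 0.2141)

Compute P(≤ 10) for each distribution:

X ~ Binomial(n=16, p=0.51):
P(X ≤ 10) = 0.8795

Y ~ Binomial(n=18, p=0.67):
P(Y ≤ 10) = 0.2141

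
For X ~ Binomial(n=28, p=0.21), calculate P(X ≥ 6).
0.552042

We have X ~ Binomial(n=28, p=0.21).

For discrete distributions, P(X ≥ 6) = 1 - P(X ≤ 5).

P(X ≤ 5) = 0.447958
P(X ≥ 6) = 1 - 0.447958 = 0.552042

So there's approximately a 55.2% chance that X is at least 6.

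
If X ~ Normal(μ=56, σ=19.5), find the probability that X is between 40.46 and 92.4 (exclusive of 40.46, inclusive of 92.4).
0.756278

We have X ~ Normal(μ=56, σ=19.5).

To find P(40.46 < X ≤ 92.4), we use:
P(40.46 < X ≤ 92.4) = P(X ≤ 92.4) - P(X ≤ 40.46)
                 = F(92.4) - F(40.46)
                 = 0.969026 - 0.212748
                 = 0.756278

So there's approximately a 75.6% chance that X falls in this range.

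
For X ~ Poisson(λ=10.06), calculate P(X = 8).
0.111240

We have X ~ Poisson(λ=10.06).

For a Poisson distribution, the PMF gives us the probability of each outcome.

Using the PMF formula:
P(X = 8) = 0.111240

Rounded to 4 decimal places: 0.1112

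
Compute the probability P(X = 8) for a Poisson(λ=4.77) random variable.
0.056369

We have X ~ Poisson(λ=4.77).

For a Poisson distribution, the PMF gives us the probability of each outcome.

Using the PMF formula:
P(X = 8) = 0.056369

Rounded to 4 decimal places: 0.0564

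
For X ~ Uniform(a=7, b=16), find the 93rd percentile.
15.3700

We have X ~ Uniform(a=7, b=16).

We want to find x such that P(X ≤ x) = 0.93.

This is the 93rd percentile, which means 93% of values fall below this point.

Using the inverse CDF (quantile function):
x = F⁻¹(0.93) = 15.3700

Verification: P(X ≤ 15.3700) = 0.93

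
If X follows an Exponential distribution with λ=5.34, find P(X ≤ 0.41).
0.888016

We have X ~ Exponential(λ=5.34).

The CDF gives us P(X ≤ k).

Using the CDF:
P(X ≤ 0.41) = 0.888016

This means there's approximately a 88.8% chance that X is at most 0.41.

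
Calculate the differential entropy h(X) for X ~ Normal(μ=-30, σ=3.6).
2.6999 nats

We have X ~ Normal(μ=-30, σ=3.6).

The differential entropy measures the uncertainty or information content of the distribution.

For a Normal distribution with μ=-30, σ=3.6:
h(X) = 2.6999 nats

(In bits, this would be 3.8951 bits.)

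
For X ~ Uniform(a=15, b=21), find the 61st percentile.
18.6600

We have X ~ Uniform(a=15, b=21).

We want to find x such that P(X ≤ x) = 0.61.

This is the 61st percentile, which means 61% of values fall below this point.

Using the inverse CDF (quantile function):
x = F⁻¹(0.61) = 18.6600

Verification: P(X ≤ 18.6600) = 0.61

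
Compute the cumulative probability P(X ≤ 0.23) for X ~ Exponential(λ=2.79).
0.473603

We have X ~ Exponential(λ=2.79).

The CDF gives us P(X ≤ k).

Using the CDF:
P(X ≤ 0.23) = 0.473603

This means there's approximately a 47.4% chance that X is at most 0.23.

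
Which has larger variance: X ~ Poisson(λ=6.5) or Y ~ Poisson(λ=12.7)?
Y has larger variance (12.7000 > 6.5000)

Compute the variance for each distribution:

X ~ Poisson(λ=6.5):
Var(X) = 6.5000

Y ~ Poisson(λ=12.7):
Var(Y) = 12.7000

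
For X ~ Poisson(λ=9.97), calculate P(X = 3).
0.007727

We have X ~ Poisson(λ=9.97).

For a Poisson distribution, the PMF gives us the probability of each outcome.

Using the PMF formula:
P(X = 3) = 0.007727

Rounded to 4 decimal places: 0.0077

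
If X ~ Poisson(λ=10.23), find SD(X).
3.1984

We have X ~ Poisson(λ=10.23).

For a Poisson distribution with λ=10.23:
σ = √Var(X) = 3.1984

The standard deviation is the square root of the variance.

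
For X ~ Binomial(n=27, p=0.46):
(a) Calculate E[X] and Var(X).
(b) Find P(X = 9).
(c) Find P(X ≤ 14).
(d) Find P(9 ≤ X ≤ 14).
(a) E[X] = 12.4200, Var(X) = 6.7068
(b) P(X = 9) = 0.065885
(c) P(X ≤ 14) = 0.789323
(d) P(9 ≤ X ≤ 14) = 0.725922

We have X ~ Binomial(n=27, p=0.46).

(a) Moments:
E[X] = 12.4200
Var(X) = 6.7068
σ = √Var(X) = 2.5897

(b) Point probability using PMF:
P(X = 9) = 0.065885

(c) Cumulative probability using CDF:
P(X ≤ 14) = F(14) = 0.789323

(d) Range probability:
P(9 ≤ X ≤ 14) = P(X ≤ 14) - P(X ≤ 8)
                   = F(14) - F(8)
                   = 0.789323 - 0.063401
                   = 0.725922

This means approximately 72.6% of outcomes fall in the interval [9, 14].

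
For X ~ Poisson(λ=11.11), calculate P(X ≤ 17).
0.965120

We have X ~ Poisson(λ=11.11).

The CDF gives us P(X ≤ k).

Using the CDF:
P(X ≤ 17) = 0.965120

This means there's approximately a 96.5% chance that X is at most 17.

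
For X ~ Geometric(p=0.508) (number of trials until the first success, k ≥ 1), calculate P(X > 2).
0.242064

We have X ~ Geometric(p=0.508) (number of trials until the first success, k ≥ 1).

P(X > 2) = 1 - P(X ≤ 2)
                = 1 - F(2)
                = 1 - 0.757936
                = 0.242064

So there's approximately a 24.2% chance that X exceeds 2.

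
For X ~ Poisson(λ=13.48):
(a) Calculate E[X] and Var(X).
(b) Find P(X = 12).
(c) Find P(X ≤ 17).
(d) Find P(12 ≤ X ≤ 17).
(a) E[X] = 13.4800, Var(X) = 13.4800
(b) P(X = 12) = 0.105112
(c) P(X ≤ 17) = 0.862142
(d) P(12 ≤ X ≤ 17) = 0.555821

We have X ~ Poisson(λ=13.48).

(a) Moments:
E[X] = 13.4800
Var(X) = 13.4800
σ = √Var(X) = 3.6715

(b) Point probability using PMF:
P(X = 12) = 0.105112

(c) Cumulative probability using CDF:
P(X ≤ 17) = F(17) = 0.862142

(d) Range probability:
P(12 ≤ X ≤ 17) = P(X ≤ 17) - P(X ≤ 11)
                   = F(17) - F(11)
                   = 0.862142 - 0.306321
                   = 0.555821

This means approximately 55.6% of outcomes fall in the interval [12, 17].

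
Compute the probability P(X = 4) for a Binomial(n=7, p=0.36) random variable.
0.154105

We have X ~ Binomial(n=7, p=0.36).

For a Binomial distribution, the PMF gives us the probability of each outcome.

Using the PMF formula:
P(X = 4) = 0.154105

Rounded to 4 decimal places: 0.1541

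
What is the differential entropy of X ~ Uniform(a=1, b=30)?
3.3673 nats

We have X ~ Uniform(a=1, b=30).

The differential entropy measures the uncertainty or information content of the distribution.

For a Uniform distribution with a=1, b=30:
h(X) = 3.3673 nats

(In bits, this would be 4.8580 bits.)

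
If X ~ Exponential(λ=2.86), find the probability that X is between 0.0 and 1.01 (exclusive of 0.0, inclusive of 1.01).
0.944346

We have X ~ Exponential(λ=2.86).

To find P(0.0 < X ≤ 1.01), we use:
P(0.0 < X ≤ 1.01) = P(X ≤ 1.01) - P(X ≤ 0.0)
                 = F(1.01) - F(0.0)
                 = 0.944346 - 0.000000
                 = 0.944346

So there's approximately a 94.4% chance that X falls in this range.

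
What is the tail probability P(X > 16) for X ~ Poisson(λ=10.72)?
0.046297

We have X ~ Poisson(λ=10.72).

P(X > 16) = 1 - P(X ≤ 16)
                = 1 - F(16)
                = 1 - 0.953703
                = 0.046297

So there's approximately a 4.6% chance that X exceeds 16.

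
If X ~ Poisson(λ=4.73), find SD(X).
2.1749

We have X ~ Poisson(λ=4.73).

For a Poisson distribution with λ=4.73:
σ = √Var(X) = 2.1749

The standard deviation is the square root of the variance.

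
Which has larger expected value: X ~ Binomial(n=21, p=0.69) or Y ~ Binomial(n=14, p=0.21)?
X has larger mean (14.4900 > 2.9400)

Compute the expected value for each distribution:

X ~ Binomial(n=21, p=0.69):
E[X] = 14.4900

Y ~ Binomial(n=14, p=0.21):
E[Y] = 2.9400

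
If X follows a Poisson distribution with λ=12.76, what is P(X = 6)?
0.017226

We have X ~ Poisson(λ=12.76).

For a Poisson distribution, the PMF gives us the probability of each outcome.

Using the PMF formula:
P(X = 6) = 0.017226

Rounded to 4 decimal places: 0.0172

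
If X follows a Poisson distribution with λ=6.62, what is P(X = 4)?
0.106707

We have X ~ Poisson(λ=6.62).

For a Poisson distribution, the PMF gives us the probability of each outcome.

Using the PMF formula:
P(X = 4) = 0.106707

Rounded to 4 decimal places: 0.1067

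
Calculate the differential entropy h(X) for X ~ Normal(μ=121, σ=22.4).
4.5280 nats

We have X ~ Normal(μ=121, σ=22.4).

The differential entropy measures the uncertainty or information content of the distribution.

For a Normal distribution with μ=121, σ=22.4:
h(X) = 4.5280 nats

(In bits, this would be 6.5325 bits.)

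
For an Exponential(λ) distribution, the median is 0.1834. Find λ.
λ = 3.7794

For X ~ Exponential(λ), the CDF is F(x) = 1 - e^(-λx).
The median m satisfies F(m) = 0.5:
1 - e^(-λm) = 0.5
e^(-λm) = 0.5
λm = ln(2)
m = ln(2) / λ

Given m = 0.1834:
λ = ln(2) / 0.1834 = 0.693147 / 0.1834 = 3.7794

Verification: ln(2) / 3.7794 = 0.1834 ✓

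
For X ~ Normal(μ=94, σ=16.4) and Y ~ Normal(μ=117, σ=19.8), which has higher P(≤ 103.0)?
X has higher probability (P(X ≤ 103.0) = 0.7084 > P(Y ≤ 103.0) = 0.2398)

Compute P(≤ 103.0) for each distribution:

X ~ Normal(μ=94, σ=16.4):
P(X ≤ 103.0) = 0.7084

Y ~ Normal(μ=117, σ=19.8):
P(Y ≤ 103.0) = 0.2398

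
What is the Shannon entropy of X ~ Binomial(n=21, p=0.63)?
2.2115 nats

We have X ~ Binomial(n=21, p=0.63).

The Shannon entropy measures the uncertainty or information content of the distribution.

For a Binomial distribution with n=21, p=0.63:
H(X) = 2.2115 nats

(In bits, this would be 3.1906 bits.)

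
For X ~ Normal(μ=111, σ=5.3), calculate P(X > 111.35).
0.473674

We have X ~ Normal(μ=111, σ=5.3).

P(X > 111.35) = 1 - P(X ≤ 111.35)
                = 1 - F(111.35)
                = 1 - 0.526326
                = 0.473674

So there's approximately a 47.4% chance that X exceeds 111.35.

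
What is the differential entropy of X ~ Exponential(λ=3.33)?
-0.2030 nats

We have X ~ Exponential(λ=3.33).

The differential entropy measures the uncertainty or information content of the distribution.

For an Exponential distribution with λ=3.33:
h(X) = -0.2030 nats

(In bits, this would be -0.2928 bits.)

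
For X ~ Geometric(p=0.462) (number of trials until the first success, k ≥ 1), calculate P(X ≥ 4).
0.155721

We have X ~ Geometric(p=0.462) (number of trials until the first success, k ≥ 1).

For discrete distributions, P(X ≥ 4) = 1 - P(X ≤ 3).

P(X ≤ 3) = 0.844279
P(X ≥ 4) = 1 - 0.844279 = 0.155721

So there's approximately a 15.6% chance that X is at least 4.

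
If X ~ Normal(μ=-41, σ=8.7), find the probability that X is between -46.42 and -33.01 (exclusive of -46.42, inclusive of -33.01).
0.554147

We have X ~ Normal(μ=-41, σ=8.7).

To find P(-46.42 < X ≤ -33.01), we use:
P(-46.42 < X ≤ -33.01) = P(X ≤ -33.01) - P(X ≤ -46.42)
                 = F(-33.01) - F(-46.42)
                 = 0.820793 - 0.266646
                 = 0.554147

So there's approximately a 55.4% chance that X falls in this range.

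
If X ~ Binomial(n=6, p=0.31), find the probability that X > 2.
0.274425

We have X ~ Binomial(n=6, p=0.31).

P(X > 2) = 1 - P(X ≤ 2)
                = 1 - F(2)
                = 1 - 0.725575
                = 0.274425

So there's approximately a 27.4% chance that X exceeds 2.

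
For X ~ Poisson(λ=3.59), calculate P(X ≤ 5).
0.845493

We have X ~ Poisson(λ=3.59).

The CDF gives us P(X ≤ k).

Using the CDF:
P(X ≤ 5) = 0.845493

This means there's approximately a 84.5% chance that X is at most 5.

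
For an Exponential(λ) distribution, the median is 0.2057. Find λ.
λ = 3.3697

For X ~ Exponential(λ), the CDF is F(x) = 1 - e^(-λx).
The median m satisfies F(m) = 0.5:
1 - e^(-λm) = 0.5
e^(-λm) = 0.5
λm = ln(2)
m = ln(2) / λ

Given m = 0.2057:
λ = ln(2) / 0.2057 = 0.693147 / 0.2057 = 3.3697

Verification: ln(2) / 3.3697 = 0.2057 ✓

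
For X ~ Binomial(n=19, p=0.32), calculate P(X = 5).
0.176352

We have X ~ Binomial(n=19, p=0.32).

For a Binomial distribution, the PMF gives us the probability of each outcome.

Using the PMF formula:
P(X = 5) = 0.176352

Rounded to 4 decimal places: 0.1764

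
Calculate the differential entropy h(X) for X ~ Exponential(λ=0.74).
1.3011 nats

We have X ~ Exponential(λ=0.74).

The differential entropy measures the uncertainty or information content of the distribution.

For an Exponential distribution with λ=0.74:
h(X) = 1.3011 nats

(In bits, this would be 1.8771 bits.)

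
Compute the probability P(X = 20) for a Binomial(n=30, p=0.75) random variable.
0.090865

We have X ~ Binomial(n=30, p=0.75).

For a Binomial distribution, the PMF gives us the probability of each outcome.

Using the PMF formula:
P(X = 20) = 0.090865

Rounded to 4 decimal places: 0.0909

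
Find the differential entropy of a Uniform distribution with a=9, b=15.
1.7918 nats

We have X ~ Uniform(a=9, b=15).

The differential entropy measures the uncertainty or information content of the distribution.

For a Uniform distribution with a=9, b=15:
h(X) = 1.7918 nats

(In bits, this would be 2.5850 bits.)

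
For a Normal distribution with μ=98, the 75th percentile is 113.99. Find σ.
σ = 23.7068

For X ~ Normal(μ, σ), the p-th percentile satisfies x = μ + z_p × σ,
where z_p = Φ⁻¹(p) is the standard normal quantile.

Step 1: z_{0.75} = Φ⁻¹(0.75) = 0.6745

Step 2: Solve for σ:
113.99 = 98 + 0.6745 × σ
σ = (113.99 - 98) / 0.6745
σ = 15.99 / 0.6745
σ = 23.7068

Verification: μ + z × σ = 98 + 0.6745 × 23.7068 = 113.99 ✓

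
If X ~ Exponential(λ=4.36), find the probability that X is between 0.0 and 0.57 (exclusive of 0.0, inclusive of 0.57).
0.916691

We have X ~ Exponential(λ=4.36).

To find P(0.0 < X ≤ 0.57), we use:
P(0.0 < X ≤ 0.57) = P(X ≤ 0.57) - P(X ≤ 0.0)
                 = F(0.57) - F(0.0)
                 = 0.916691 - 0.000000
                 = 0.916691

So there's approximately a 91.7% chance that X falls in this range.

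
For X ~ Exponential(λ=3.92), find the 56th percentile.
0.2094

We have X ~ Exponential(λ=3.92).

We want to find x such that P(X ≤ x) = 0.56.

This is the 56th percentile, which means 56% of values fall below this point.

Using the inverse CDF (quantile function):
x = F⁻¹(0.56) = 0.2094

Verification: P(X ≤ 0.2094) = 0.56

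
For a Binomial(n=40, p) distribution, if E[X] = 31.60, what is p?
p = 0.79

For a Binomial(n, p) distribution:
E[X] = n × p

Given n = 40 and E[X] = 31.60:
31.60 = 40 × p
p = 31.60 / 40 = 0.79

Verification: Binomial(40, 0.79) has E[X] = 31.60 ✓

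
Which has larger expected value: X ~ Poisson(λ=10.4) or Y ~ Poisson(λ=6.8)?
X has larger mean (10.4000 > 6.8000)

Compute the expected value for each distribution:

X ~ Poisson(λ=10.4):
E[X] = 10.4000

Y ~ Poisson(λ=6.8):
E[Y] = 6.8000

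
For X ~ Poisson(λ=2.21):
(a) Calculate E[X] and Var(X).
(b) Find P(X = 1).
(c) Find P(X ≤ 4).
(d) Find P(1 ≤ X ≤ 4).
(a) E[X] = 2.2100, Var(X) = 2.2100
(b) P(X = 1) = 0.242438
(c) P(X ≤ 4) = 0.926418
(d) P(1 ≤ X ≤ 4) = 0.816717

We have X ~ Poisson(λ=2.21).

(a) Moments:
E[X] = 2.2100
Var(X) = 2.2100
σ = √Var(X) = 1.4866

(b) Point probability using PMF:
P(X = 1) = 0.242438

(c) Cumulative probability using CDF:
P(X ≤ 4) = F(4) = 0.926418

(d) Range probability:
P(1 ≤ X ≤ 4) = P(X ≤ 4) - P(X ≤ 0)
                   = F(4) - F(0)
                   = 0.926418 - 0.109701
                   = 0.816717

This means approximately 81.7% of outcomes fall in the interval [1, 4].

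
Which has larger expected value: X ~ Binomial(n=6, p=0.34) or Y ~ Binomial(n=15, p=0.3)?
Y has larger mean (4.5000 > 2.0400)

Compute the expected value for each distribution:

X ~ Binomial(n=6, p=0.34):
E[X] = 2.0400

Y ~ Binomial(n=15, p=0.3):
E[Y] = 4.5000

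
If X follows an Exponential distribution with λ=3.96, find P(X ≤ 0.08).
0.271524

We have X ~ Exponential(λ=3.96).

The CDF gives us P(X ≤ k).

Using the CDF:
P(X ≤ 0.08) = 0.271524

This means there's approximately a 27.2% chance that X is at most 0.08.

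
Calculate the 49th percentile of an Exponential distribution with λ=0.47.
1.4326

We have X ~ Exponential(λ=0.47).

We want to find x such that P(X ≤ x) = 0.49.

This is the 49th percentile, which means 49% of values fall below this point.

Using the inverse CDF (quantile function):
x = F⁻¹(0.49) = 1.4326

Verification: P(X ≤ 1.4326) = 0.49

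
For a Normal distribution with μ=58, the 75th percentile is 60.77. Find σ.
σ = 4.1068

For X ~ Normal(μ, σ), the p-th percentile satisfies x = μ + z_p × σ,
where z_p = Φ⁻¹(p) is the standard normal quantile.

Step 1: z_{0.75} = Φ⁻¹(0.75) = 0.6745

Step 2: Solve for σ:
60.77 = 58 + 0.6745 × σ
σ = (60.77 - 58) / 0.6745
σ = 2.77 / 0.6745
σ = 4.1068

Verification: μ + z × σ = 58 + 0.6745 × 4.1068 = 60.77 ✓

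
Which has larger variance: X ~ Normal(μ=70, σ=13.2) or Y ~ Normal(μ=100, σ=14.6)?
Y has larger variance (213.1600 > 174.2400)

Compute the variance for each distribution:

X ~ Normal(μ=70, σ=13.2):
Var(X) = 174.2400

Y ~ Normal(μ=100, σ=14.6):
Var(Y) = 213.1600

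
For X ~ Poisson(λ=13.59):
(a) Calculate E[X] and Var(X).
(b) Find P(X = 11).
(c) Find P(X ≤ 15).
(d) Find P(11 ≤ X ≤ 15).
(a) E[X] = 13.5900, Var(X) = 13.5900
(b) P(X = 11) = 0.091663
(c) P(X ≤ 15) = 0.709244
(d) P(11 ≤ X ≤ 15) = 0.504775

We have X ~ Poisson(λ=13.59).

(a) Moments:
E[X] = 13.5900
Var(X) = 13.5900
σ = √Var(X) = 3.6865

(b) Point probability using PMF:
P(X = 11) = 0.091663

(c) Cumulative probability using CDF:
P(X ≤ 15) = F(15) = 0.709244

(d) Range probability:
P(11 ≤ X ≤ 15) = P(X ≤ 15) - P(X ≤ 10)
                   = F(15) - F(10)
                   = 0.709244 - 0.204469
                   = 0.504775

This means approximately 50.5% of outcomes fall in the interval [11, 15].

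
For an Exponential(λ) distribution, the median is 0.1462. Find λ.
λ = 4.7411

For X ~ Exponential(λ), the CDF is F(x) = 1 - e^(-λx).
The median m satisfies F(m) = 0.5:
1 - e^(-λm) = 0.5
e^(-λm) = 0.5
λm = ln(2)
m = ln(2) / λ

Given m = 0.1462:
λ = ln(2) / 0.1462 = 0.693147 / 0.1462 = 4.7411

Verification: ln(2) / 4.7411 = 0.1462 ✓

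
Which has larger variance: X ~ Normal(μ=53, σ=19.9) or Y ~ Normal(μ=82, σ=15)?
X has larger variance (396.0100 > 225.0000)

Compute the variance for each distribution:

X ~ Normal(μ=53, σ=19.9):
Var(X) = 396.0100

Y ~ Normal(μ=82, σ=15):
Var(Y) = 225.0000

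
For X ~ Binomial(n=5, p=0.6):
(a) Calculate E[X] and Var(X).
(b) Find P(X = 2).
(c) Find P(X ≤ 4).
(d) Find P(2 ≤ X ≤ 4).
(a) E[X] = 3.0000, Var(X) = 1.2000
(b) P(X = 2) = 0.230400
(c) P(X ≤ 4) = 0.922240
(d) P(2 ≤ X ≤ 4) = 0.835200

We have X ~ Binomial(n=5, p=0.6).

(a) Moments:
E[X] = 3.0000
Var(X) = 1.2000
σ = √Var(X) = 1.0954

(b) Point probability using PMF:
P(X = 2) = 0.230400

(c) Cumulative probability using CDF:
P(X ≤ 4) = F(4) = 0.922240

(d) Range probability:
P(2 ≤ X ≤ 4) = P(X ≤ 4) - P(X ≤ 1)
                   = F(4) - F(1)
                   = 0.922240 - 0.087040
                   = 0.835200

This means approximately 83.5% of outcomes fall in the interval [2, 4].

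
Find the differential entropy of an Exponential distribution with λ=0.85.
1.1625 nats

We have X ~ Exponential(λ=0.85).

The differential entropy measures the uncertainty or information content of the distribution.

For an Exponential distribution with λ=0.85:
h(X) = 1.1625 nats

(In bits, this would be 1.6772 bits.)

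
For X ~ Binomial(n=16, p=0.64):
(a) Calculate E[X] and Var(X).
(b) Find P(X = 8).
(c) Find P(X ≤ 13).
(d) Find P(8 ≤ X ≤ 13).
(a) E[X] = 10.2400, Var(X) = 3.6864
(b) P(X = 8) = 0.102197
(c) P(X ≤ 13) = 0.961995
(d) P(8 ≤ X ≤ 13) = 0.882874

We have X ~ Binomial(n=16, p=0.64).

(a) Moments:
E[X] = 10.2400
Var(X) = 3.6864
σ = √Var(X) = 1.9200

(b) Point probability using PMF:
P(X = 8) = 0.102197

(c) Cumulative probability using CDF:
P(X ≤ 13) = F(13) = 0.961995

(d) Range probability:
P(8 ≤ X ≤ 13) = P(X ≤ 13) - P(X ≤ 7)
                   = F(13) - F(7)
                   = 0.961995 - 0.079122
                   = 0.882874

This means approximately 88.3% of outcomes fall in the interval [8, 13].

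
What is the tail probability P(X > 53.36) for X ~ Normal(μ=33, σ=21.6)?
0.172945

We have X ~ Normal(μ=33, σ=21.6).

P(X > 53.36) = 1 - P(X ≤ 53.36)
                = 1 - F(53.36)
                = 1 - 0.827055
                = 0.172945

So there's approximately a 17.3% chance that X exceeds 53.36.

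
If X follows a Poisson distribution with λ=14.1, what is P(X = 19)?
0.042317

We have X ~ Poisson(λ=14.1).

For a Poisson distribution, the PMF gives us the probability of each outcome.

Using the PMF formula:
P(X = 19) = 0.042317

Rounded to 4 decimal places: 0.0423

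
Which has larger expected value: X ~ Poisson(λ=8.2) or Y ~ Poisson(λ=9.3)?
Y has larger mean (9.3000 > 8.2000)

Compute the expected value for each distribution:

X ~ Poisson(λ=8.2):
E[X] = 8.2000

Y ~ Poisson(λ=9.3):
E[Y] = 9.3000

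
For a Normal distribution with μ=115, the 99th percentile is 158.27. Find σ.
σ = 18.6000

For X ~ Normal(μ, σ), the p-th percentile satisfies x = μ + z_p × σ,
where z_p = Φ⁻¹(p) is the standard normal quantile.

Step 1: z_{0.99} = Φ⁻¹(0.99) = 2.3263

Step 2: Solve for σ:
158.27 = 115 + 2.3263 × σ
σ = (158.27 - 115) / 2.3263
σ = 43.27 / 2.3263
σ = 18.6000

Verification: μ + z × σ = 115 + 2.3263 × 18.6000 = 158.27 ✓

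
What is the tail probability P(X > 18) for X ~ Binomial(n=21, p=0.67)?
0.013867

We have X ~ Binomial(n=21, p=0.67).

P(X > 18) = 1 - P(X ≤ 18)
                = 1 - F(18)
                = 1 - 0.986133
                = 0.013867

So there's approximately a 1.4% chance that X exceeds 18.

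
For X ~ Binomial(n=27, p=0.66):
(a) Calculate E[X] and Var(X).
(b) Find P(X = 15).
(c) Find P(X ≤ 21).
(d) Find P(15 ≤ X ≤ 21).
(a) E[X] = 17.8200, Var(X) = 6.0588
(b) P(X = 15) = 0.081480
(c) P(X ≤ 21) = 0.937300
(d) P(15 ≤ X ≤ 21) = 0.846504

We have X ~ Binomial(n=27, p=0.66).

(a) Moments:
E[X] = 17.8200
Var(X) = 6.0588
σ = √Var(X) = 2.4615

(b) Point probability using PMF:
P(X = 15) = 0.081480

(c) Cumulative probability using CDF:
P(X ≤ 21) = F(21) = 0.937300

(d) Range probability:
P(15 ≤ X ≤ 21) = P(X ≤ 21) - P(X ≤ 14)
                   = F(21) - F(14)
                   = 0.937300 - 0.090795
                   = 0.846504

This means approximately 84.7% of outcomes fall in the interval [15, 21].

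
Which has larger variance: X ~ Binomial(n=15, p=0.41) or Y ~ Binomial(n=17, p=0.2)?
X has larger variance (3.6285 > 2.7200)

Compute the variance for each distribution:

X ~ Binomial(n=15, p=0.41):
Var(X) = 3.6285

Y ~ Binomial(n=17, p=0.2):
Var(Y) = 2.7200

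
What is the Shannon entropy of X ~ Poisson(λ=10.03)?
2.5629 nats

We have X ~ Poisson(λ=10.03).

The Shannon entropy measures the uncertainty or information content of the distribution.

For a Poisson distribution with λ=10.03:
H(X) = 2.5629 nats

(In bits, this would be 3.6975 bits.)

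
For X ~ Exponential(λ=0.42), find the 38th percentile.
1.1382

We have X ~ Exponential(λ=0.42).

We want to find x such that P(X ≤ x) = 0.38.

This is the 38th percentile, which means 38% of values fall below this point.

Using the inverse CDF (quantile function):
x = F⁻¹(0.38) = 1.1382

Verification: P(X ≤ 1.1382) = 0.38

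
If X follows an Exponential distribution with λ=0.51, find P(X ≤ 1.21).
0.460493

We have X ~ Exponential(λ=0.51).

The CDF gives us P(X ≤ k).

Using the CDF:
P(X ≤ 1.21) = 0.460493

This means there's approximately a 46.0% chance that X is at most 1.21.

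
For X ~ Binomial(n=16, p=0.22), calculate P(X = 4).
0.216221

We have X ~ Binomial(n=16, p=0.22).

For a Binomial distribution, the PMF gives us the probability of each outcome.

Using the PMF formula:
P(X = 4) = 0.216221

Rounded to 4 decimal places: 0.2162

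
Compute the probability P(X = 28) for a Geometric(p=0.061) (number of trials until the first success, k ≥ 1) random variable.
0.011151

We have X ~ Geometric(p=0.061) (number of trials until the first success, k ≥ 1).

For a Geometric distribution, the PMF gives us the probability of each outcome.

Using the PMF formula:
P(X = 28) = 0.011151

Rounded to 4 decimal places: 0.0112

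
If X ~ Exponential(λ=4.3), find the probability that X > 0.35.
0.222017

We have X ~ Exponential(λ=4.3).

P(X > 0.35) = 1 - P(X ≤ 0.35)
                = 1 - F(0.35)
                = 1 - 0.777983
                = 0.222017

So there's approximately a 22.2% chance that X exceeds 0.35.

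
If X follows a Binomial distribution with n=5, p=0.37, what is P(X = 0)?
0.099244

We have X ~ Binomial(n=5, p=0.37).

For a Binomial distribution, the PMF gives us the probability of each outcome.

Using the PMF formula:
P(X = 0) = 0.099244

Rounded to 4 decimal places: 0.0992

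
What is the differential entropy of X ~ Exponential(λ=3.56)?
-0.2698 nats

We have X ~ Exponential(λ=3.56).

The differential entropy measures the uncertainty or information content of the distribution.

For an Exponential distribution with λ=3.56:
h(X) = -0.2698 nats

(In bits, this would be -0.3892 bits.)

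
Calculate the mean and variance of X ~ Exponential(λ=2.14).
E[X] = 0.4673, Var(X) = 0.2184

We have X ~ Exponential(λ=2.14).

For an Exponential distribution with λ=2.14:

Expected value:
E[X] = 0.4673

Variance:
Var(X) = 0.2184

Standard deviation:
σ = √Var(X) = 0.4673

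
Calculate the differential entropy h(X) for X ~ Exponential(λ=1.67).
0.4872 nats

We have X ~ Exponential(λ=1.67).

The differential entropy measures the uncertainty or information content of the distribution.

For an Exponential distribution with λ=1.67:
h(X) = 0.4872 nats

(In bits, this would be 0.7028 bits.)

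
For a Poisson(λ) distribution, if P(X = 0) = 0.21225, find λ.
λ = 1.5500

For a Poisson(λ) distribution, the PMF at 0 is:
P(X = 0) = λ^0 e^(-λ) / 0! = e^(-λ)

Given P(X = 0) = 0.21225:
e^(-λ) = 0.21225
-λ = ln(0.21225)
λ = -ln(0.21225) = 1.5500

Verification: e^(-1.5500) = 0.21225 ✓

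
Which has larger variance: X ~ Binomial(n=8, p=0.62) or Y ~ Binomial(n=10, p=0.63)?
Y has larger variance (2.3310 > 1.8848)

Compute the variance for each distribution:

X ~ Binomial(n=8, p=0.62):
Var(X) = 1.8848

Y ~ Binomial(n=10, p=0.63):
Var(Y) = 2.3310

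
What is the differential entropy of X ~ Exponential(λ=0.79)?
1.2357 nats

We have X ~ Exponential(λ=0.79).

The differential entropy measures the uncertainty or information content of the distribution.

For an Exponential distribution with λ=0.79:
h(X) = 1.2357 nats

(In bits, this would be 1.7828 bits.)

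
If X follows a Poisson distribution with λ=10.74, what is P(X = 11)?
0.119006

We have X ~ Poisson(λ=10.74).

For a Poisson distribution, the PMF gives us the probability of each outcome.

Using the PMF formula:
P(X = 11) = 0.119006

Rounded to 4 decimal places: 0.1190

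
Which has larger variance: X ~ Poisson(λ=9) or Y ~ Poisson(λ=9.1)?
Y has larger variance (9.1000 > 9.0000)

Compute the variance for each distribution:

X ~ Poisson(λ=9):
Var(X) = 9.0000

Y ~ Poisson(λ=9.1):
Var(Y) = 9.1000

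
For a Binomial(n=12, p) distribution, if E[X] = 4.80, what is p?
p = 0.4

For a Binomial(n, p) distribution:
E[X] = n × p

Given n = 12 and E[X] = 4.80:
4.80 = 12 × p
p = 4.80 / 12 = 0.4

Verification: Binomial(12, 0.4) has E[X] = 4.80 ✓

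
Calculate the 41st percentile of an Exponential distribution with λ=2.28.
0.2314

We have X ~ Exponential(λ=2.28).

We want to find x such that P(X ≤ x) = 0.41.

This is the 41st percentile, which means 41% of values fall below this point.

Using the inverse CDF (quantile function):
x = F⁻¹(0.41) = 0.2314

Verification: P(X ≤ 0.2314) = 0.41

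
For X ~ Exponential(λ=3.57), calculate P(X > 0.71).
0.079286

We have X ~ Exponential(λ=3.57).

P(X > 0.71) = 1 - P(X ≤ 0.71)
                = 1 - F(0.71)
                = 1 - 0.920714
                = 0.079286

So there's approximately a 7.9% chance that X exceeds 0.71.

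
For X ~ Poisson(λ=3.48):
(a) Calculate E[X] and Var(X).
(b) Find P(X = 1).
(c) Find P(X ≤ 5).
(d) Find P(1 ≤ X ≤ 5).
(a) E[X] = 3.4800, Var(X) = 3.4800
(b) P(X = 1) = 0.107210
(c) P(X ≤ 5) = 0.860246
(d) P(1 ≤ X ≤ 5) = 0.829438

We have X ~ Poisson(λ=3.48).

(a) Moments:
E[X] = 3.4800
Var(X) = 3.4800
σ = √Var(X) = 1.8655

(b) Point probability using PMF:
P(X = 1) = 0.107210

(c) Cumulative probability using CDF:
P(X ≤ 5) = F(5) = 0.860246

(d) Range probability:
P(1 ≤ X ≤ 5) = P(X ≤ 5) - P(X ≤ 0)
                   = F(5) - F(0)
                   = 0.860246 - 0.030807
                   = 0.829438

This means approximately 82.9% of outcomes fall in the interval [1, 5].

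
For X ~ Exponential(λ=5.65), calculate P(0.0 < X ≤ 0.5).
0.940691

We have X ~ Exponential(λ=5.65).

To find P(0.0 < X ≤ 0.5), we use:
P(0.0 < X ≤ 0.5) = P(X ≤ 0.5) - P(X ≤ 0.0)
                 = F(0.5) - F(0.0)
                 = 0.940691 - 0.000000
                 = 0.940691

So there's approximately a 94.1% chance that X falls in this range.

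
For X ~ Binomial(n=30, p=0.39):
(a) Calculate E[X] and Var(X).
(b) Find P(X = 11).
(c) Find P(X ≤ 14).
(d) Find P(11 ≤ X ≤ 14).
(a) E[X] = 11.7000, Var(X) = 7.1370
(b) P(X = 11) = 0.144673
(c) P(X ≤ 14) = 0.852519
(d) P(11 ≤ X ≤ 14) = 0.521420

We have X ~ Binomial(n=30, p=0.39).

(a) Moments:
E[X] = 11.7000
Var(X) = 7.1370
σ = √Var(X) = 2.6715

(b) Point probability using PMF:
P(X = 11) = 0.144673

(c) Cumulative probability using CDF:
P(X ≤ 14) = F(14) = 0.852519

(d) Range probability:
P(11 ≤ X ≤ 14) = P(X ≤ 14) - P(X ≤ 10)
                   = F(14) - F(10)
                   = 0.852519 - 0.331098
                   = 0.521420

This means approximately 52.1% of outcomes fall in the interval [11, 14].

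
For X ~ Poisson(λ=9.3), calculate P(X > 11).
0.227029

We have X ~ Poisson(λ=9.3).

P(X > 11) = 1 - P(X ≤ 11)
                = 1 - F(11)
                = 1 - 0.772971
                = 0.227029

So there's approximately a 22.7% chance that X exceeds 11.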